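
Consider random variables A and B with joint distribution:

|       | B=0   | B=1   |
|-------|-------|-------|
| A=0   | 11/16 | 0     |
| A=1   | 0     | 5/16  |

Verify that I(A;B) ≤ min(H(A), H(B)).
Marginal P(A) (row sums):
  P(A=0) = 11/16 + 0 = 11/16
  P(A=1) = 0 + 5/16 = 5/16
Marginal P(B) (column sums):
  P(B=0) = 11/16 + 0 = 11/16
  P(B=1) = 0 + 5/16 = 5/16

H(A) = -[(11/16)·log₂(11/16) + (5/16)·log₂(5/16)]
  = 0.3716 + 0.5244
  = 0.8960 bits
H(B) = -[(11/16)·log₂(11/16) + (5/16)·log₂(5/16)]
  = 0.3716 + 0.5244
  = 0.8960 bits
H(A,B) = -[(11/16)·log₂(11/16) + (5/16)·log₂(5/16)]
  = 0.3716 + 0.5244
  = 0.8960 bits

I(A;B) = H(A) + H(B) - H(A,B)
  = 0.8960 + 0.8960 - 0.8960
  = 0.8960 bits

min(H(A), H(B)) = min(0.8960, 0.8960) = 0.8960 bits
Since 0.8960 ≤ 0.8960, the bound is satisfied ✓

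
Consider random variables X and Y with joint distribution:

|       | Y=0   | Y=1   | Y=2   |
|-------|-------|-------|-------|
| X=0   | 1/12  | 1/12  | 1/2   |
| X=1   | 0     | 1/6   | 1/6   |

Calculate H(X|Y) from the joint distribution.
Marginal P(Y) (column sums):
  P(Y=0) = 1/12 + 0 = 1/12
  P(Y=1) = 1/12 + 1/6 = 1/4
  P(Y=2) = 1/2 + 1/6 = 2/3

H(X|Y) = -Σ P(X,Y)·log₂ P(X|Y), where P(X|Y) = P(X,Y) / P(Y)
  (cells with P(X,Y) = 0 contribute 0)
  (X=0,Y=0): P(X|Y) = (1/12)/(1/12) = 1;  -(1/12)·log₂(1) = 0.0000
  (X=0,Y=1): P(X|Y) = (1/12)/(1/4) = 1/3;  -(1/12)·log₂(1/3) = 0.1321
  (X=0,Y=2): P(X|Y) = (1/2)/(2/3) = 3/4;  -(1/2)·log₂(3/4) = 0.2075
  (X=1,Y=1): P(X|Y) = (1/6)/(1/4) = 2/3;  -(1/6)·log₂(2/3) = 0.0975
  (X=1,Y=2): P(X|Y) = (1/6)/(2/3) = 1/4;  -(1/6)·log₂(1/4) = 0.3333
H(X|Y) = 0.0000 + 0.1321 + 0.2075 + 0.0975 + 0.3333
  = 0.7704 bits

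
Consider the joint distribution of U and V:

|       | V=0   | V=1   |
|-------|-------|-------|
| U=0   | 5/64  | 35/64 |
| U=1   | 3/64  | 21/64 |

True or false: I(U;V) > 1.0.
Marginal P(U) (row sums):
  P(U=0) = 5/64 + 35/64 = 5/8
  P(U=1) = 3/64 + 21/64 = 3/8
Marginal P(V) (column sums):
  P(V=0) = 5/64 + 3/64 = 1/8
  P(V=1) = 35/64 + 21/64 = 7/8

H(U) = -[(5/8)·log₂(5/8) + (3/8)·log₂(3/8)]
  = 0.4238 + 0.5306
  = 0.9544 bits
H(V) = -[(1/8)·log₂(1/8) + (7/8)·log₂(7/8)]
  = 0.3750 + 0.1686
  = 0.5436 bits
H(U,V) = -[(5/64)·log₂(5/64) + (35/64)·log₂(35/64) + (3/64)·log₂(3/64) + (21/64)·log₂(21/64)]
  = 0.2873 + 0.4762 + 0.2070 + 0.5275
  = 1.4980 bits

I(U;V) = H(U) + H(V) - H(U,V)
  = 0.9544 + 0.5436 - 1.4980
  = 0.0000 bits

False. I(U;V) = 0.0000 bits, which is ≤ 1.0 bits.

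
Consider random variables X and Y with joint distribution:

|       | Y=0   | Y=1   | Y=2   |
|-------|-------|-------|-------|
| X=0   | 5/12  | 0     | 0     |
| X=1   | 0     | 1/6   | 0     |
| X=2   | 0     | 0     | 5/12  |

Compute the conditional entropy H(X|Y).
Marginal P(Y) (column sums):
  P(Y=0) = 5/12 + 0 + 0 = 5/12
  P(Y=1) = 0 + 1/6 + 0 = 1/6
  P(Y=2) = 0 + 0 + 5/12 = 5/12

H(X|Y) = -Σ P(X,Y)·log₂ P(X|Y), where P(X|Y) = P(X,Y) / P(Y)
  (cells with P(X,Y) = 0 contribute 0)
  (X=0,Y=0): P(X|Y) = (5/12)/(5/12) = 1;  -(5/12)·log₂(1) = 0.0000
  (X=1,Y=1): P(X|Y) = (1/6)/(1/6) = 1;  -(1/6)·log₂(1) = 0.0000
  (X=2,Y=2): P(X|Y) = (5/12)/(5/12) = 1;  -(5/12)·log₂(1) = 0.0000
H(X|Y) = 0.0000 + 0.0000 + 0.0000
  = 0.0000 bits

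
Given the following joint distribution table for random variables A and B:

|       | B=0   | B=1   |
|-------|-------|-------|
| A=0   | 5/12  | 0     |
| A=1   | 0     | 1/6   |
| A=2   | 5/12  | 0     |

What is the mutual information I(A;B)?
Marginal P(A) (row sums):
  P(A=0) = 5/12 + 0 = 5/12
  P(A=1) = 0 + 1/6 = 1/6
  P(A=2) = 5/12 + 0 = 5/12
Marginal P(B) (column sums):
  P(B=0) = 5/12 + 0 + 5/12 = 5/6
  P(B=1) = 0 + 1/6 + 0 = 1/6

H(A) = -[(5/12)·log₂(5/12) + (1/6)·log₂(1/6) + (5/12)·log₂(5/12)]
  = 0.5263 + 0.4308 + 0.5263
  = 1.4834 bits
H(B) = -[(5/6)·log₂(5/6) + (1/6)·log₂(1/6)]
  = 0.2192 + 0.4308
  = 0.6500 bits
H(A,B) = -[(5/12)·log₂(5/12) + (1/6)·log₂(1/6) + (5/12)·log₂(5/12)]
  = 0.5263 + 0.4308 + 0.5263
  = 1.4834 bits

I(A;B) = H(A) + H(B) - H(A,B)
  = 1.4834 + 0.6500 - 1.4834
  = 0.6500 bits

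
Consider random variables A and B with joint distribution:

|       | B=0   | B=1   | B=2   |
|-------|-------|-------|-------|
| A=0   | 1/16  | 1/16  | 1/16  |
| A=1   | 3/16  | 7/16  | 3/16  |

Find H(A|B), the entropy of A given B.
Marginal P(B) (column sums):
  P(B=0) = 1/16 + 3/16 = 1/4
  P(B=1) = 1/16 + 7/16 = 1/2
  P(B=2) = 1/16 + 3/16 = 1/4

H(A|B) = -Σ P(A,B)·log₂ P(A|B), where P(A|B) = P(A,B) / P(B)
  (A=0,B=0): P(A|B) = (1/16)/(1/4) = 1/4;  -(1/16)·log₂(1/4) = 0.1250
  (A=0,B=1): P(A|B) = (1/16)/(1/2) = 1/8;  -(1/16)·log₂(1/8) = 0.1875
  (A=0,B=2): P(A|B) = (1/16)/(1/4) = 1/4;  -(1/16)·log₂(1/4) = 0.1250
  (A=1,B=0): P(A|B) = (3/16)/(1/4) = 3/4;  -(3/16)·log₂(3/4) = 0.0778
  (A=1,B=1): P(A|B) = (7/16)/(1/2) = 7/8;  -(7/16)·log₂(7/8) = 0.0843
  (A=1,B=2): P(A|B) = (3/16)/(1/4) = 3/4;  -(3/16)·log₂(3/4) = 0.0778
H(A|B) = 0.1250 + 0.1875 + 0.1250 + 0.0778 + 0.0843 + 0.0778
  = 0.6774 bits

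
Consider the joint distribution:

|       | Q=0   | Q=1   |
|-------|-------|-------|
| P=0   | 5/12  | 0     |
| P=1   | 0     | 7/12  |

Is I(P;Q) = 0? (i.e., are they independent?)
Marginal P(P) (row sums):
  P(P=0) = 5/12 + 0 = 5/12
  P(P=1) = 0 + 7/12 = 7/12
Marginal P(Q) (column sums):
  P(Q=0) = 5/12 + 0 = 5/12
  P(Q=1) = 0 + 7/12 = 7/12

P and Q are independent iff P(P=i,Q=j) = P(P=i)·P(Q=j) for every cell.
  P(P=0)·P(Q=0) = 5/12 × 5/12 = 25/144, but P(P=0,Q=0) = 5/12 ✗

No, P and Q are not independent. Quantitatively, I(P;Q) > 0:

H(P) = -[(5/12)·log₂(5/12) + (7/12)·log₂(7/12)]
  = 0.5263 + 0.4536
  = 0.9799 bits
H(Q) = -[(5/12)·log₂(5/12) + (7/12)·log₂(7/12)]
  = 0.5263 + 0.4536
  = 0.9799 bits
H(P,Q) = -[(5/12)·log₂(5/12) + (7/12)·log₂(7/12)]
  = 0.5263 + 0.4536
  = 0.9799 bits
I(P;Q) = H(P) + H(Q) - H(P,Q) = 0.9799 + 0.9799 - 0.9799 = 0.9799 bits > 0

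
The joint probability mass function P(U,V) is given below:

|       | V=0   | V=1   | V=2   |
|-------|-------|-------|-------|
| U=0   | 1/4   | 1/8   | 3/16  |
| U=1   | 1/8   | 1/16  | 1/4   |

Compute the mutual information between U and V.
Marginal P(U) (row sums):
  P(U=0) = 1/4 + 1/8 + 3/16 = 9/16
  P(U=1) = 1/8 + 1/16 + 1/4 = 7/16
Marginal P(V) (column sums):
  P(V=0) = 1/4 + 1/8 = 3/8
  P(V=1) = 1/8 + 1/16 = 3/16
  P(V=2) = 3/16 + 1/4 = 7/16

H(U) = -[(9/16)·log₂(9/16) + (7/16)·log₂(7/16)]
  = 0.4669 + 0.5218
  = 0.9887 bits
H(V) = -[(3/8)·log₂(3/8) + (3/16)·log₂(3/16) + (7/16)·log₂(7/16)]
  = 0.5306 + 0.4528 + 0.5218
  = 1.5052 bits
H(U,V) = -[(1/4)·log₂(1/4) + (1/8)·log₂(1/8) + (3/16)·log₂(3/16) + (1/8)·log₂(1/8) + (1/16)·log₂(1/16) + (1/4)·log₂(1/4)]
  = 0.5000 + 0.3750 + 0.4528 + 0.3750 + 0.2500 + 0.5000
  = 2.4528 bits

I(U;V) = H(U) + H(V) - H(U,V)
  = 0.9887 + 1.5052 - 2.4528
  = 0.0411 bits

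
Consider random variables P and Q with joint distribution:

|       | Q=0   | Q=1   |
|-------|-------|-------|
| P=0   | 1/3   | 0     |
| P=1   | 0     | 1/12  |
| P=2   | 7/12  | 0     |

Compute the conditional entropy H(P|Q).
Marginal P(Q) (column sums):
  P(Q=0) = 1/3 + 0 + 7/12 = 11/12
  P(Q=1) = 0 + 1/12 + 0 = 1/12

H(P|Q) = -Σ P(P,Q)·log₂ P(P|Q), where P(P|Q) = P(P,Q) / P(Q)
  (cells with P(P,Q) = 0 contribute 0)
  (P=0,Q=0): P(P|Q) = (1/3)/(11/12) = 4/11;  -(1/3)·log₂(4/11) = 0.4865
  (P=1,Q=1): P(P|Q) = (1/12)/(1/12) = 1;  -(1/12)·log₂(1) = 0.0000
  (P=2,Q=0): P(P|Q) = (7/12)/(11/12) = 7/11;  -(7/12)·log₂(7/11) = 0.3804
H(P|Q) = 0.4865 + 0.0000 + 0.3804
  = 0.8669 bits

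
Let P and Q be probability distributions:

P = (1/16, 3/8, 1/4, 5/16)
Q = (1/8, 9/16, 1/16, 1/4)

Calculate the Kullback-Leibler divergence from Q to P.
D(P||Q) = Σ P(i) log₂(P(i)/Q(i))
  i=0: (1/16) × log₂((1/16)/(1/8)) = (1/16) × log₂(1/2) = -0.0625
  i=1: (3/8) × log₂((3/8)/(9/16)) = (3/8) × log₂(2/3) = -0.2194
  i=2: (1/4) × log₂((1/4)/(1/16)) = (1/4) × log₂(4) = 0.5000
  i=3: (5/16) × log₂((5/16)/(1/4)) = (5/16) × log₂(5/4) = 0.1006
D(P||Q) = -0.0625 - 0.2194 + 0.5000 + 0.1006
  = 0.3187 bits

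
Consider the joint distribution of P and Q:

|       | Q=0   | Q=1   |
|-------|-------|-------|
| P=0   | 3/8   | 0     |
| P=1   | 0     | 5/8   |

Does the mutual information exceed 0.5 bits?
Marginal P(P) (row sums):
  P(P=0) = 3/8 + 0 = 3/8
  P(P=1) = 0 + 5/8 = 5/8
Marginal P(Q) (column sums):
  P(Q=0) = 3/8 + 0 = 3/8
  P(Q=1) = 0 + 5/8 = 5/8

H(P) = -[(3/8)·log₂(3/8) + (5/8)·log₂(5/8)]
  = 0.5306 + 0.4238
  = 0.9544 bits
H(Q) = -[(3/8)·log₂(3/8) + (5/8)·log₂(5/8)]
  = 0.5306 + 0.4238
  = 0.9544 bits
H(P,Q) = -[(3/8)·log₂(3/8) + (5/8)·log₂(5/8)]
  = 0.5306 + 0.4238
  = 0.9544 bits

I(P;Q) = H(P) + H(Q) - H(P,Q)
  = 0.9544 + 0.9544 - 0.9544
  = 0.9544 bits

Yes. I(P;Q) = 0.9544 bits, which is > 0.5 bits.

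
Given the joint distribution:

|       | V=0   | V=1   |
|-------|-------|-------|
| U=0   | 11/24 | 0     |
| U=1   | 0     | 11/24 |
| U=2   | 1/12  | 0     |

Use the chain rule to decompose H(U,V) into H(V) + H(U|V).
By the chain rule: H(U,V) = H(V) + H(U|V)

Marginal P(V) (column sums):
  P(V=0) = 11/24 + 0 + 1/12 = 13/24
  P(V=1) = 0 + 11/24 + 0 = 11/24
H(V) = -[(13/24)·log₂(13/24) + (11/24)·log₂(11/24)]
  = 0.4791 + 0.5159
  = 0.9950 bits
H(U|V) = -Σ P(U,V)·log₂ P(U|V), where P(U|V) = P(U,V) / P(V)
  (cells with P(U,V) = 0 contribute 0)
  (U=0,V=0): P(U|V) = (11/24)/(13/24) = 11/13;  -(11/24)·log₂(11/13) = 0.1105
  (U=1,V=1): P(U|V) = (11/24)/(11/24) = 1;  -(11/24)·log₂(1) = 0.0000
  (U=2,V=0): P(U|V) = (1/12)/(13/24) = 2/13;  -(1/12)·log₂(2/13) = 0.2250
H(U|V) = 0.1105 + 0.0000 + 0.2250
  = 0.3355 bits

H(U,V) = H(V) + H(U|V) = 0.9950 + 0.3355 = 1.3305 bits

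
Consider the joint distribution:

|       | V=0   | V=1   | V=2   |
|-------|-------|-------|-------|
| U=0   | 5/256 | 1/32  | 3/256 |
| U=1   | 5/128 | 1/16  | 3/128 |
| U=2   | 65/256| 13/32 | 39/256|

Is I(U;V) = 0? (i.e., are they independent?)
Marginal P(U) (row sums):
  P(U=0) = 5/256 + 1/32 + 3/256 = 1/16
  P(U=1) = 5/128 + 1/16 + 3/128 = 1/8
  P(U=2) = 65/256 + 13/32 + 39/256 = 13/16
Marginal P(V) (column sums):
  P(V=0) = 5/256 + 5/128 + 65/256 = 5/16
  P(V=1) = 1/32 + 1/16 + 13/32 = 1/2
  P(V=2) = 3/256 + 3/128 + 39/256 = 3/16

U and V are independent iff P(U=i,V=j) = P(U=i)·P(V=j) for every cell.
  P(U=0)·P(V=0) = 1/16 × 5/16 = 5/256 = P(U=0,V=0) ✓
  P(U=0)·P(V=1) = 1/16 × 1/2 = 1/32 = P(U=0,V=1) ✓
  P(U=0)·P(V=2) = 1/16 × 3/16 = 3/256 = P(U=0,V=2) ✓
  P(U=1)·P(V=0) = 1/8 × 5/16 = 5/128 = P(U=1,V=0) ✓
  P(U=1)·P(V=1) = 1/8 × 1/2 = 1/16 = P(U=1,V=1) ✓
  P(U=1)·P(V=2) = 1/8 × 3/16 = 3/128 = P(U=1,V=2) ✓
  P(U=2)·P(V=0) = 13/16 × 5/16 = 65/256 = P(U=2,V=0) ✓
  P(U=2)·P(V=1) = 13/16 × 1/2 = 13/32 = P(U=2,V=1) ✓
  P(U=2)·P(V=2) = 13/16 × 3/16 = 39/256 = P(U=2,V=2) ✓

Yes, U and V are independent: every cell factors, so I(U;V) = 0 bits.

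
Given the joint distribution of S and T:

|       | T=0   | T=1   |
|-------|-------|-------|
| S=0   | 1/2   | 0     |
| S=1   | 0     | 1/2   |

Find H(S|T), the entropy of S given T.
Marginal P(T) (column sums):
  P(T=0) = 1/2 + 0 = 1/2
  P(T=1) = 0 + 1/2 = 1/2

H(S|T) = -Σ P(S,T)·log₂ P(S|T), where P(S|T) = P(S,T) / P(T)
  (cells with P(S,T) = 0 contribute 0)
  (S=0,T=0): P(S|T) = (1/2)/(1/2) = 1;  -(1/2)·log₂(1) = 0.0000
  (S=1,T=1): P(S|T) = (1/2)/(1/2) = 1;  -(1/2)·log₂(1) = 0.0000
H(S|T) = 0.0000 + 0.0000
  = 0.0000 bits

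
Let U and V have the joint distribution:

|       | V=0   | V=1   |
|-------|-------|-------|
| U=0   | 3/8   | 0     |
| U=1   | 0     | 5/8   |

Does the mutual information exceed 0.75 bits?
Marginal P(U) (row sums):
  P(U=0) = 3/8 + 0 = 3/8
  P(U=1) = 0 + 5/8 = 5/8
Marginal P(V) (column sums):
  P(V=0) = 3/8 + 0 = 3/8
  P(V=1) = 0 + 5/8 = 5/8

H(U) = -[(3/8)·log₂(3/8) + (5/8)·log₂(5/8)]
  = 0.5306 + 0.4238
  = 0.9544 bits
H(V) = -[(3/8)·log₂(3/8) + (5/8)·log₂(5/8)]
  = 0.5306 + 0.4238
  = 0.9544 bits
H(U,V) = -[(3/8)·log₂(3/8) + (5/8)·log₂(5/8)]
  = 0.5306 + 0.4238
  = 0.9544 bits

I(U;V) = H(U) + H(V) - H(U,V)
  = 0.9544 + 0.9544 - 0.9544
  = 0.9544 bits

Yes. I(U;V) = 0.9544 bits, which is > 0.75 bits.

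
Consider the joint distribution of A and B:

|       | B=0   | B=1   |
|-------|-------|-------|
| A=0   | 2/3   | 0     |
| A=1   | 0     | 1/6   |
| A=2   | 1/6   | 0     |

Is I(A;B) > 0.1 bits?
Marginal P(A) (row sums):
  P(A=0) = 2/3 + 0 = 2/3
  P(A=1) = 0 + 1/6 = 1/6
  P(A=2) = 1/6 + 0 = 1/6
Marginal P(B) (column sums):
  P(B=0) = 2/3 + 0 + 1/6 = 5/6
  P(B=1) = 0 + 1/6 + 0 = 1/6

H(A) = -[(2/3)·log₂(2/3) + (1/6)·log₂(1/6) + (1/6)·log₂(1/6)]
  = 0.3900 + 0.4308 + 0.4308
  = 1.2516 bits
H(B) = -[(5/6)·log₂(5/6) + (1/6)·log₂(1/6)]
  = 0.2192 + 0.4308
  = 0.6500 bits
H(A,B) = -[(2/3)·log₂(2/3) + (1/6)·log₂(1/6) + (1/6)·log₂(1/6)]
  = 0.3900 + 0.4308 + 0.4308
  = 1.2516 bits

I(A;B) = H(A) + H(B) - H(A,B)
  = 1.2516 + 0.6500 - 1.2516
  = 0.6500 bits

Yes. I(A;B) = 0.6500 bits, which is > 0.1 bits.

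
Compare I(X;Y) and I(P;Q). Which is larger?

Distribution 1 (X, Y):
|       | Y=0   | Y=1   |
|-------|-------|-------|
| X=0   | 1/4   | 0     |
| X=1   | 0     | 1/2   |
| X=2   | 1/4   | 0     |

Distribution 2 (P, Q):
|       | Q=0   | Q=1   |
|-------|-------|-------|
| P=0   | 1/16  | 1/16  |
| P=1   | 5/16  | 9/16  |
Distribution 1 (X, Y):
Marginal P(X) (row sums):
  P(X=0) = 1/4 + 0 = 1/4
  P(X=1) = 0 + 1/2 = 1/2
  P(X=2) = 1/4 + 0 = 1/4
Marginal P(Y) (column sums):
  P(Y=0) = 1/4 + 0 + 1/4 = 1/2
  P(Y=1) = 0 + 1/2 + 0 = 1/2

H(X) = -[(1/4)·log₂(1/4) + (1/2)·log₂(1/2) + (1/4)·log₂(1/4)]
  = 0.5000 + 0.5000 + 0.5000
  = 1.5000 bits
H(Y) = -[(1/2)·log₂(1/2) + (1/2)·log₂(1/2)]
  = 0.5000 + 0.5000
  = 1.0000 bits
H(X,Y) = -[(1/4)·log₂(1/4) + (1/2)·log₂(1/2) + (1/4)·log₂(1/4)]
  = 0.5000 + 0.5000 + 0.5000
  = 1.5000 bits

I(X;Y) = H(X) + H(Y) - H(X,Y)
  = 1.5000 + 1.0000 - 1.5000
  = 1.0000 bits

Distribution 2 (P, Q):
Marginal P(P) (row sums):
  P(P=0) = 1/16 + 1/16 = 1/8
  P(P=1) = 5/16 + 9/16 = 7/8
Marginal P(Q) (column sums):
  P(Q=0) = 1/16 + 5/16 = 3/8
  P(Q=1) = 1/16 + 9/16 = 5/8

H(P) = -[(1/8)·log₂(1/8) + (7/8)·log₂(7/8)]
  = 0.3750 + 0.1686
  = 0.5436 bits
H(Q) = -[(3/8)·log₂(3/8) + (5/8)·log₂(5/8)]
  = 0.5306 + 0.4238
  = 0.9544 bits
H(P,Q) = -[(1/16)·log₂(1/16) + (1/16)·log₂(1/16) + (5/16)·log₂(5/16) + (9/16)·log₂(9/16)]
  = 0.2500 + 0.2500 + 0.5244 + 0.4669
  = 1.4913 bits

I(P;Q) = H(P) + H(Q) - H(P,Q)
  = 0.5436 + 0.9544 - 1.4913
  = 0.0067 bits

I(X;Y) = 1.0000 bits > I(P;Q) = 0.0067 bits, so (X, Y) has the higher mutual information (stronger dependence).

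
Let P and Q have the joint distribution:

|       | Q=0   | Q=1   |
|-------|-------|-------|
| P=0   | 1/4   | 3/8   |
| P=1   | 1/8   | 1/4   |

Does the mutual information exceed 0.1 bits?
Marginal P(P) (row sums):
  P(P=0) = 1/4 + 3/8 = 5/8
  P(P=1) = 1/8 + 1/4 = 3/8
Marginal P(Q) (column sums):
  P(Q=0) = 1/4 + 1/8 = 3/8
  P(Q=1) = 3/8 + 1/4 = 5/8

H(P) = -[(5/8)·log₂(5/8) + (3/8)·log₂(3/8)]
  = 0.4238 + 0.5306
  = 0.9544 bits
H(Q) = -[(3/8)·log₂(3/8) + (5/8)·log₂(5/8)]
  = 0.5306 + 0.4238
  = 0.9544 bits
H(P,Q) = -[(1/4)·log₂(1/4) + (3/8)·log₂(3/8) + (1/8)·log₂(1/8) + (1/4)·log₂(1/4)]
  = 0.5000 + 0.5306 + 0.3750 + 0.5000
  = 1.9056 bits

I(P;Q) = H(P) + H(Q) - H(P,Q)
  = 0.9544 + 0.9544 - 1.9056
  = 0.0032 bits

No. I(P;Q) = 0.0032 bits, which is ≤ 0.1 bits.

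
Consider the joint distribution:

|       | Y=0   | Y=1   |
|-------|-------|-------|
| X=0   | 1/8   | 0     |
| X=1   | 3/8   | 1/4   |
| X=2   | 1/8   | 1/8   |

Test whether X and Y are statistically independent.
Marginal P(X) (row sums):
  P(X=0) = 1/8 + 0 = 1/8
  P(X=1) = 3/8 + 1/4 = 5/8
  P(X=2) = 1/8 + 1/8 = 1/4
Marginal P(Y) (column sums):
  P(Y=0) = 1/8 + 3/8 + 1/8 = 5/8
  P(Y=1) = 0 + 1/4 + 1/8 = 3/8

X and Y are independent iff P(X=i,Y=j) = P(X=i)·P(Y=j) for every cell.
  P(X=0)·P(Y=0) = 1/8 × 5/8 = 5/64, but P(X=0,Y=0) = 1/8 ✗

No, X and Y are not independent. Quantitatively, I(X;Y) > 0:

H(X) = -[(1/8)·log₂(1/8) + (5/8)·log₂(5/8) + (1/4)·log₂(1/4)]
  = 0.3750 + 0.4238 + 0.5000
  = 1.2988 bits
H(Y) = -[(5/8)·log₂(5/8) + (3/8)·log₂(3/8)]
  = 0.4238 + 0.5306
  = 0.9544 bits
H(X,Y) = -[(1/8)·log₂(1/8) + (3/8)·log₂(3/8) + (1/4)·log₂(1/4) + (1/8)·log₂(1/8) + (1/8)·log₂(1/8)]
  = 0.3750 + 0.5306 + 0.5000 + 0.3750 + 0.3750
  = 2.1556 bits
I(X;Y) = H(X) + H(Y) - H(X,Y) = 1.2988 + 0.9544 - 2.1556 = 0.0976 bits > 0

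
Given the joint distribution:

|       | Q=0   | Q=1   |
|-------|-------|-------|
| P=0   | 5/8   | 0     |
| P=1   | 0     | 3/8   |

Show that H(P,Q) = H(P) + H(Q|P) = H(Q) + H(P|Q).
Marginal P(P) (row sums):
  P(P=0) = 5/8 + 0 = 5/8
  P(P=1) = 0 + 3/8 = 3/8
Marginal P(Q) (column sums):
  P(Q=0) = 5/8 + 0 = 5/8
  P(Q=1) = 0 + 3/8 = 3/8

Decomposition 1: H(P) + H(Q|P)
H(P) = -[(5/8)·log₂(5/8) + (3/8)·log₂(3/8)]
  = 0.4238 + 0.5306
  = 0.9544 bits
H(Q|P) = -Σ P(P,Q)·log₂ P(Q|P), where P(Q|P) = P(P,Q) / P(P)
  (cells with P(P,Q) = 0 contribute 0)
  (P=0,Q=0): P(Q|P) = (5/8)/(5/8) = 1;  -(5/8)·log₂(1) = 0.0000
  (P=1,Q=1): P(Q|P) = (3/8)/(3/8) = 1;  -(3/8)·log₂(1) = 0.0000
H(Q|P) = 0.0000 + 0.0000
  = 0.0000 bits
H(P) + H(Q|P) = 0.9544 + 0.0000 = 0.9544 bits

Decomposition 2: H(Q) + H(P|Q)
H(Q) = -[(5/8)·log₂(5/8) + (3/8)·log₂(3/8)]
  = 0.4238 + 0.5306
  = 0.9544 bits
H(P|Q) = -Σ P(P,Q)·log₂ P(P|Q), where P(P|Q) = P(P,Q) / P(Q)
  (cells with P(P,Q) = 0 contribute 0)
  (P=0,Q=0): P(P|Q) = (5/8)/(5/8) = 1;  -(5/8)·log₂(1) = 0.0000
  (P=1,Q=1): P(P|Q) = (3/8)/(3/8) = 1;  -(3/8)·log₂(1) = 0.0000
H(P|Q) = 0.0000 + 0.0000
  = 0.0000 bits
H(Q) + H(P|Q) = 0.9544 + 0.0000 = 0.9544 bits

Direct computation of the joint entropy:
H(P,Q) = -[(5/8)·log₂(5/8) + (3/8)·log₂(3/8)]
  = 0.4238 + 0.5306
  = 0.9544 bits

All three agree: H(P,Q) = 0.9544 bits ✓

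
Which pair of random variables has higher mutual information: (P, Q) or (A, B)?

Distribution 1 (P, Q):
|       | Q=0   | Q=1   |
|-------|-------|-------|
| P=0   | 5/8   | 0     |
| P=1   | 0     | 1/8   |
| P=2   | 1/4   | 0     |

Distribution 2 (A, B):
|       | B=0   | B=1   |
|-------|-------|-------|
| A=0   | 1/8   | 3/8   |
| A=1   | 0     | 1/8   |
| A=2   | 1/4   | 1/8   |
Distribution 1 (P, Q):
Marginal P(P) (row sums):
  P(P=0) = 5/8 + 0 = 5/8
  P(P=1) = 0 + 1/8 = 1/8
  P(P=2) = 1/4 + 0 = 1/4
Marginal P(Q) (column sums):
  P(Q=0) = 5/8 + 0 + 1/4 = 7/8
  P(Q=1) = 0 + 1/8 + 0 = 1/8

H(P) = -[(5/8)·log₂(5/8) + (1/8)·log₂(1/8) + (1/4)·log₂(1/4)]
  = 0.4238 + 0.3750 + 0.5000
  = 1.2988 bits
H(Q) = -[(7/8)·log₂(7/8) + (1/8)·log₂(1/8)]
  = 0.1686 + 0.3750
  = 0.5436 bits
H(P,Q) = -[(5/8)·log₂(5/8) + (1/8)·log₂(1/8) + (1/4)·log₂(1/4)]
  = 0.4238 + 0.3750 + 0.5000
  = 1.2988 bits

I(P;Q) = H(P) + H(Q) - H(P,Q)
  = 1.2988 + 0.5436 - 1.2988
  = 0.5436 bits

Distribution 2 (A, B):
Marginal P(A) (row sums):
  P(A=0) = 1/8 + 3/8 = 1/2
  P(A=1) = 0 + 1/8 = 1/8
  P(A=2) = 1/4 + 1/8 = 3/8
Marginal P(B) (column sums):
  P(B=0) = 1/8 + 0 + 1/4 = 3/8
  P(B=1) = 3/8 + 1/8 + 1/8 = 5/8

H(A) = -[(1/2)·log₂(1/2) + (1/8)·log₂(1/8) + (3/8)·log₂(3/8)]
  = 0.5000 + 0.3750 + 0.5306
  = 1.4056 bits
H(B) = -[(3/8)·log₂(3/8) + (5/8)·log₂(5/8)]
  = 0.5306 + 0.4238
  = 0.9544 bits
H(A,B) = -[(1/8)·log₂(1/8) + (3/8)·log₂(3/8) + (1/8)·log₂(1/8) + (1/4)·log₂(1/4) + (1/8)·log₂(1/8)]
  = 0.3750 + 0.5306 + 0.3750 + 0.5000 + 0.3750
  = 2.1556 bits

I(A;B) = H(A) + H(B) - H(A,B)
  = 1.4056 + 0.9544 - 2.1556
  = 0.2044 bits

I(P;Q) = 0.5436 bits > I(A;B) = 0.2044 bits, so (P, Q) has the higher mutual information (stronger dependence).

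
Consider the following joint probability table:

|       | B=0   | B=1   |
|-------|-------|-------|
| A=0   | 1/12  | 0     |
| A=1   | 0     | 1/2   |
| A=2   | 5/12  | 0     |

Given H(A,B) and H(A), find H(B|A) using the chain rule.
From the chain rule: H(A,B) = H(A) + H(B|A)
Therefore: H(B|A) = H(A,B) - H(A)

H(A,B) = -[(1/12)·log₂(1/12) + (1/2)·log₂(1/2) + (5/12)·log₂(5/12)]
  = 0.2987 + 0.5000 + 0.5263
  = 1.3250 bits
Marginal P(A) (row sums):
  P(A=0) = 1/12 + 0 = 1/12
  P(A=1) = 0 + 1/2 = 1/2
  P(A=2) = 5/12 + 0 = 5/12
H(A) = -[(1/12)·log₂(1/12) + (1/2)·log₂(1/2) + (5/12)·log₂(5/12)]
  = 0.2987 + 0.5000 + 0.5263
  = 1.3250 bits

H(B|A) = 1.3250 - 1.3250 = 0.0000 bits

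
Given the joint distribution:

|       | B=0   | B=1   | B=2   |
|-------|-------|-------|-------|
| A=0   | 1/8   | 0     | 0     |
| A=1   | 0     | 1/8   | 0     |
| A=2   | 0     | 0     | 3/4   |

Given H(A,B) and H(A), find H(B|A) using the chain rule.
From the chain rule: H(A,B) = H(A) + H(B|A)
Therefore: H(B|A) = H(A,B) - H(A)

H(A,B) = -[(1/8)·log₂(1/8) + (1/8)·log₂(1/8) + (3/4)·log₂(3/4)]
  = 0.3750 + 0.3750 + 0.3113
  = 1.0613 bits
Marginal P(A) (row sums):
  P(A=0) = 1/8 + 0 + 0 = 1/8
  P(A=1) = 0 + 1/8 + 0 = 1/8
  P(A=2) = 0 + 0 + 3/4 = 3/4
H(A) = -[(1/8)·log₂(1/8) + (1/8)·log₂(1/8) + (3/4)·log₂(3/4)]
  = 0.3750 + 0.3750 + 0.3113
  = 1.0613 bits

H(B|A) = 1.0613 - 1.0613 = 0.0000 bits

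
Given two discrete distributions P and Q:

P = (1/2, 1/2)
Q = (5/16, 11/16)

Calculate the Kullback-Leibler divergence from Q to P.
D(P||Q) = Σ P(i) log₂(P(i)/Q(i))
  i=0: (1/2) × log₂((1/2)/(5/16)) = (1/2) × log₂(8/5) = 0.3390
  i=1: (1/2) × log₂((1/2)/(11/16)) = (1/2) × log₂(8/11) = -0.2297
D(P||Q) = 0.3390 - 0.2297
  = 0.1093 bits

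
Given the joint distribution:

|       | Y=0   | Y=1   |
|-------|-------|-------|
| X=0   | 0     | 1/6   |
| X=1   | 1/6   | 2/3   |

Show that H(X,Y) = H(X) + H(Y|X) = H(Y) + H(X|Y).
Marginal P(X) (row sums):
  P(X=0) = 0 + 1/6 = 1/6
  P(X=1) = 1/6 + 2/3 = 5/6
Marginal P(Y) (column sums):
  P(Y=0) = 0 + 1/6 = 1/6
  P(Y=1) = 1/6 + 2/3 = 5/6

Decomposition 1: H(X) + H(Y|X)
H(X) = -[(1/6)·log₂(1/6) + (5/6)·log₂(5/6)]
  = 0.4308 + 0.2192
  = 0.6500 bits
H(Y|X) = -Σ P(X,Y)·log₂ P(Y|X), where P(Y|X) = P(X,Y) / P(X)
  (cells with P(X,Y) = 0 contribute 0)
  (X=0,Y=1): P(Y|X) = (1/6)/(1/6) = 1;  -(1/6)·log₂(1) = 0.0000
  (X=1,Y=0): P(Y|X) = (1/6)/(5/6) = 1/5;  -(1/6)·log₂(1/5) = 0.3870
  (X=1,Y=1): P(Y|X) = (2/3)/(5/6) = 4/5;  -(2/3)·log₂(4/5) = 0.2146
H(Y|X) = 0.0000 + 0.3870 + 0.2146
  = 0.6016 bits
H(X) + H(Y|X) = 0.6500 + 0.6016 = 1.2516 bits

Decomposition 2: H(Y) + H(X|Y)
H(Y) = -[(1/6)·log₂(1/6) + (5/6)·log₂(5/6)]
  = 0.4308 + 0.2192
  = 0.6500 bits
H(X|Y) = -Σ P(X,Y)·log₂ P(X|Y), where P(X|Y) = P(X,Y) / P(Y)
  (cells with P(X,Y) = 0 contribute 0)
  (X=0,Y=1): P(X|Y) = (1/6)/(5/6) = 1/5;  -(1/6)·log₂(1/5) = 0.3870
  (X=1,Y=0): P(X|Y) = (1/6)/(1/6) = 1;  -(1/6)·log₂(1) = 0.0000
  (X=1,Y=1): P(X|Y) = (2/3)/(5/6) = 4/5;  -(2/3)·log₂(4/5) = 0.2146
H(X|Y) = 0.3870 + 0.0000 + 0.2146
  = 0.6016 bits
H(Y) + H(X|Y) = 0.6500 + 0.6016 = 1.2516 bits

Direct computation of the joint entropy:
H(X,Y) = -[(1/6)·log₂(1/6) + (1/6)·log₂(1/6) + (2/3)·log₂(2/3)]
  = 0.4308 + 0.4308 + 0.3900
  = 1.2516 bits

All three agree: H(X,Y) = 1.2516 bits ✓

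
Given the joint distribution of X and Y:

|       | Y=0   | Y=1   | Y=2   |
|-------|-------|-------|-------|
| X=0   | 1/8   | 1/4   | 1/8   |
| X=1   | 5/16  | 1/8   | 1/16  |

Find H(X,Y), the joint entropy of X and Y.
H(X,Y) = -Σ P(X,Y) log₂ P(X,Y), summed over the non-zero cells:
H(X,Y) = -[(1/8)·log₂(1/8) + (1/4)·log₂(1/4) + (1/8)·log₂(1/8) + (5/16)·log₂(5/16) + (1/8)·log₂(1/8) + (1/16)·log₂(1/16)]
  = 0.3750 + 0.5000 + 0.3750 + 0.5244 + 0.3750 + 0.2500
  = 2.3994 bits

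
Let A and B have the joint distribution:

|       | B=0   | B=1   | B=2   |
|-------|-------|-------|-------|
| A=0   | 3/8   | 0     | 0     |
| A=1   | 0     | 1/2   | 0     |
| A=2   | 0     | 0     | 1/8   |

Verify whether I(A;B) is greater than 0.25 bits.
Marginal P(A) (row sums):
  P(A=0) = 3/8 + 0 + 0 = 3/8
  P(A=1) = 0 + 1/2 + 0 = 1/2
  P(A=2) = 0 + 0 + 1/8 = 1/8
Marginal P(B) (column sums):
  P(B=0) = 3/8 + 0 + 0 = 3/8
  P(B=1) = 0 + 1/2 + 0 = 1/2
  P(B=2) = 0 + 0 + 1/8 = 1/8

H(A) = -[(3/8)·log₂(3/8) + (1/2)·log₂(1/2) + (1/8)·log₂(1/8)]
  = 0.5306 + 0.5000 + 0.3750
  = 1.4056 bits
H(B) = -[(3/8)·log₂(3/8) + (1/2)·log₂(1/2) + (1/8)·log₂(1/8)]
  = 0.5306 + 0.5000 + 0.3750
  = 1.4056 bits
H(A,B) = -[(3/8)·log₂(3/8) + (1/2)·log₂(1/2) + (1/8)·log₂(1/8)]
  = 0.5306 + 0.5000 + 0.3750
  = 1.4056 bits

I(A;B) = H(A) + H(B) - H(A,B)
  = 1.4056 + 1.4056 - 1.4056
  = 1.4056 bits

Yes. I(A;B) = 1.4056 bits, which is > 0.25 bits.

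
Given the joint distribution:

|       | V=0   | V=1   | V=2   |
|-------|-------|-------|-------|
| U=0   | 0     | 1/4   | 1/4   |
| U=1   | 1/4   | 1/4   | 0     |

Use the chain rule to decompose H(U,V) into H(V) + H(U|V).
By the chain rule: H(U,V) = H(V) + H(U|V)

Marginal P(V) (column sums):
  P(V=0) = 0 + 1/4 = 1/4
  P(V=1) = 1/4 + 1/4 = 1/2
  P(V=2) = 1/4 + 0 = 1/4
H(V) = -[(1/4)·log₂(1/4) + (1/2)·log₂(1/2) + (1/4)·log₂(1/4)]
  = 0.5000 + 0.5000 + 0.5000
  = 1.5000 bits
H(U|V) = -Σ P(U,V)·log₂ P(U|V), where P(U|V) = P(U,V) / P(V)
  (cells with P(U,V) = 0 contribute 0)
  (U=0,V=1): P(U|V) = (1/4)/(1/2) = 1/2;  -(1/4)·log₂(1/2) = 0.2500
  (U=0,V=2): P(U|V) = (1/4)/(1/4) = 1;  -(1/4)·log₂(1) = 0.0000
  (U=1,V=0): P(U|V) = (1/4)/(1/4) = 1;  -(1/4)·log₂(1) = 0.0000
  (U=1,V=1): P(U|V) = (1/4)/(1/2) = 1/2;  -(1/4)·log₂(1/2) = 0.2500
H(U|V) = 0.2500 + 0.0000 + 0.0000 + 0.2500
  = 0.5000 bits

H(U,V) = H(V) + H(U|V) = 1.5000 + 0.5000 = 2.0000 bits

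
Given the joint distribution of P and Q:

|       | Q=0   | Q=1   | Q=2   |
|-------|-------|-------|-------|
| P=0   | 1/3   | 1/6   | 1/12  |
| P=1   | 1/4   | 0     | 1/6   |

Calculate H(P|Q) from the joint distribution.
Marginal P(Q) (column sums):
  P(Q=0) = 1/3 + 1/4 = 7/12
  P(Q=1) = 1/6 + 0 = 1/6
  P(Q=2) = 1/12 + 1/6 = 1/4

H(P|Q) = -Σ P(P,Q)·log₂ P(P|Q), where P(P|Q) = P(P,Q) / P(Q)
  (cells with P(P,Q) = 0 contribute 0)
  (P=0,Q=0): P(P|Q) = (1/3)/(7/12) = 4/7;  -(1/3)·log₂(4/7) = 0.2691
  (P=0,Q=1): P(P|Q) = (1/6)/(1/6) = 1;  -(1/6)·log₂(1) = 0.0000
  (P=0,Q=2): P(P|Q) = (1/12)/(1/4) = 1/3;  -(1/12)·log₂(1/3) = 0.1321
  (P=1,Q=0): P(P|Q) = (1/4)/(7/12) = 3/7;  -(1/4)·log₂(3/7) = 0.3056
  (P=1,Q=2): P(P|Q) = (1/6)/(1/4) = 2/3;  -(1/6)·log₂(2/3) = 0.0975
H(P|Q) = 0.2691 + 0.0000 + 0.1321 + 0.3056 + 0.0975
  = 0.8043 bits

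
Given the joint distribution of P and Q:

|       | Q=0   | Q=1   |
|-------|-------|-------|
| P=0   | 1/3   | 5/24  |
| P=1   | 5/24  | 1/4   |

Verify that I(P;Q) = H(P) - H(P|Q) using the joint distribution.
Left side, from I(P;Q) = H(P) + H(Q) - H(P,Q):
Marginal P(P) (row sums):
  P(P=0) = 1/3 + 5/24 = 13/24
  P(P=1) = 5/24 + 1/4 = 11/24
Marginal P(Q) (column sums):
  P(Q=0) = 1/3 + 5/24 = 13/24
  P(Q=1) = 5/24 + 1/4 = 11/24

H(P) = -[(13/24)·log₂(13/24) + (11/24)·log₂(11/24)]
  = 0.4791 + 0.5159
  = 0.9950 bits
H(Q) = -[(13/24)·log₂(13/24) + (11/24)·log₂(11/24)]
  = 0.4791 + 0.5159
  = 0.9950 bits
H(P,Q) = -[(1/3)·log₂(1/3) + (5/24)·log₂(5/24) + (5/24)·log₂(5/24) + (1/4)·log₂(1/4)]
  = 0.5283 + 0.4715 + 0.4715 + 0.5000
  = 1.9713 bits

I(P;Q) = H(P) + H(Q) - H(P,Q)
  = 0.9950 + 0.9950 - 1.9713
  = 0.0187 bits

Right side, with H(P|Q) computed directly from the conditional probabilities:
H(P|Q) = -Σ P(P,Q)·log₂ P(P|Q), where P(P|Q) = P(P,Q) / P(Q)
  (P=0,Q=0): P(P|Q) = (1/3)/(13/24) = 8/13;  -(1/3)·log₂(8/13) = 0.2335
  (P=0,Q=1): P(P|Q) = (5/24)/(11/24) = 5/11;  -(5/24)·log₂(5/11) = 0.2370
  (P=1,Q=0): P(P|Q) = (5/24)/(13/24) = 5/13;  -(5/24)·log₂(5/13) = 0.2872
  (P=1,Q=1): P(P|Q) = (1/4)/(11/24) = 6/11;  -(1/4)·log₂(6/11) = 0.2186
H(P|Q) = 0.2335 + 0.2370 + 0.2872 + 0.2186
  = 0.9763 bits
H(P) - H(P|Q) = 0.9950 - 0.9763 = 0.0187 bits

Both sides equal 0.0187 bits, so I(P;Q) = H(P) - H(P|Q) ✓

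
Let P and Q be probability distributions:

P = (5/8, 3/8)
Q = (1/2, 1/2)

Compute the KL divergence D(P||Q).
D(P||Q) = Σ P(i) log₂(P(i)/Q(i))
  i=0: (5/8) × log₂((5/8)/(1/2)) = (5/8) × log₂(5/4) = 0.2012
  i=1: (3/8) × log₂((3/8)/(1/2)) = (3/8) × log₂(3/4) = -0.1556
D(P||Q) = 0.2012 - 0.1556
  = 0.0456 bits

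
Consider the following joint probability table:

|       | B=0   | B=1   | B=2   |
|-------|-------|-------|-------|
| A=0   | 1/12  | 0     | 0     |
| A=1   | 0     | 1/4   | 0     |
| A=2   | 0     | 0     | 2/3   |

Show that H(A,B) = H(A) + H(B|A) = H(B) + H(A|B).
Marginal P(A) (row sums):
  P(A=0) = 1/12 + 0 + 0 = 1/12
  P(A=1) = 0 + 1/4 + 0 = 1/4
  P(A=2) = 0 + 0 + 2/3 = 2/3
Marginal P(B) (column sums):
  P(B=0) = 1/12 + 0 + 0 = 1/12
  P(B=1) = 0 + 1/4 + 0 = 1/4
  P(B=2) = 0 + 0 + 2/3 = 2/3

Decomposition 1: H(A) + H(B|A)
H(A) = -[(1/12)·log₂(1/12) + (1/4)·log₂(1/4) + (2/3)·log₂(2/3)]
  = 0.2987 + 0.5000 + 0.3900
  = 1.1887 bits
H(B|A) = -Σ P(A,B)·log₂ P(B|A), where P(B|A) = P(A,B) / P(A)
  (cells with P(A,B) = 0 contribute 0)
  (A=0,B=0): P(B|A) = (1/12)/(1/12) = 1;  -(1/12)·log₂(1) = 0.0000
  (A=1,B=1): P(B|A) = (1/4)/(1/4) = 1;  -(1/4)·log₂(1) = 0.0000
  (A=2,B=2): P(B|A) = (2/3)/(2/3) = 1;  -(2/3)·log₂(1) = 0.0000
H(B|A) = 0.0000 + 0.0000 + 0.0000
  = 0.0000 bits
H(A) + H(B|A) = 1.1887 + 0.0000 = 1.1887 bits

Decomposition 2: H(B) + H(A|B)
H(B) = -[(1/12)·log₂(1/12) + (1/4)·log₂(1/4) + (2/3)·log₂(2/3)]
  = 0.2987 + 0.5000 + 0.3900
  = 1.1887 bits
H(A|B) = -Σ P(A,B)·log₂ P(A|B), where P(A|B) = P(A,B) / P(B)
  (cells with P(A,B) = 0 contribute 0)
  (A=0,B=0): P(A|B) = (1/12)/(1/12) = 1;  -(1/12)·log₂(1) = 0.0000
  (A=1,B=1): P(A|B) = (1/4)/(1/4) = 1;  -(1/4)·log₂(1) = 0.0000
  (A=2,B=2): P(A|B) = (2/3)/(2/3) = 1;  -(2/3)·log₂(1) = 0.0000
H(A|B) = 0.0000 + 0.0000 + 0.0000
  = 0.0000 bits
H(B) + H(A|B) = 1.1887 + 0.0000 = 1.1887 bits

Direct computation of the joint entropy:
H(A,B) = -[(1/12)·log₂(1/12) + (1/4)·log₂(1/4) + (2/3)·log₂(2/3)]
  = 0.2987 + 0.5000 + 0.3900
  = 1.1887 bits

All three agree: H(A,B) = 1.1887 bits ✓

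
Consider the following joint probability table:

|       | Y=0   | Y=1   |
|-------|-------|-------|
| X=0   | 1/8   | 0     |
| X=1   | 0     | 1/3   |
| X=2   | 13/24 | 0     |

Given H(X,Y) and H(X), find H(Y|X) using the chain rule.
From the chain rule: H(X,Y) = H(X) + H(Y|X)
Therefore: H(Y|X) = H(X,Y) - H(X)

H(X,Y) = -[(1/8)·log₂(1/8) + (1/3)·log₂(1/3) + (13/24)·log₂(13/24)]
  = 0.3750 + 0.5283 + 0.4791
  = 1.3824 bits
Marginal P(X) (row sums):
  P(X=0) = 1/8 + 0 = 1/8
  P(X=1) = 0 + 1/3 = 1/3
  P(X=2) = 13/24 + 0 = 13/24
H(X) = -[(1/8)·log₂(1/8) + (1/3)·log₂(1/3) + (13/24)·log₂(13/24)]
  = 0.3750 + 0.5283 + 0.4791
  = 1.3824 bits

H(Y|X) = 1.3824 - 1.3824 = 0.0000 bits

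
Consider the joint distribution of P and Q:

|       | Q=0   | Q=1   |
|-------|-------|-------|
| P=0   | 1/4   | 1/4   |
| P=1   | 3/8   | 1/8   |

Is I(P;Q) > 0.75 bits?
Marginal P(P) (row sums):
  P(P=0) = 1/4 + 1/4 = 1/2
  P(P=1) = 3/8 + 1/8 = 1/2
Marginal P(Q) (column sums):
  P(Q=0) = 1/4 + 3/8 = 5/8
  P(Q=1) = 1/4 + 1/8 = 3/8

H(P) = -[(1/2)·log₂(1/2) + (1/2)·log₂(1/2)]
  = 0.5000 + 0.5000
  = 1.0000 bits
H(Q) = -[(5/8)·log₂(5/8) + (3/8)·log₂(3/8)]
  = 0.4238 + 0.5306
  = 0.9544 bits
H(P,Q) = -[(1/4)·log₂(1/4) + (1/4)·log₂(1/4) + (3/8)·log₂(3/8) + (1/8)·log₂(1/8)]
  = 0.5000 + 0.5000 + 0.5306 + 0.3750
  = 1.9056 bits

I(P;Q) = H(P) + H(Q) - H(P,Q)
  = 1.0000 + 0.9544 - 1.9056
  = 0.0488 bits

No. I(P;Q) = 0.0488 bits, which is ≤ 0.75 bits.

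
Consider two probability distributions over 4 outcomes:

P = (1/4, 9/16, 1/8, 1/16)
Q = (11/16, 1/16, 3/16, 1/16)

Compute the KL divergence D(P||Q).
D(P||Q) = Σ P(i) log₂(P(i)/Q(i))
  i=0: (1/4) × log₂((1/4)/(11/16)) = (1/4) × log₂(4/11) = -0.3649
  i=1: (9/16) × log₂((9/16)/(1/16)) = (9/16) × log₂(9) = 1.7831
  i=2: (1/8) × log₂((1/8)/(3/16)) = (1/8) × log₂(2/3) = -0.0731
  i=3: (1/16) × log₂((1/16)/(1/16)) = (1/16) × log₂(1) = 0.0000
D(P||Q) = -0.3649 + 1.7831 - 0.0731 + 0.0000
  = 1.3451 bits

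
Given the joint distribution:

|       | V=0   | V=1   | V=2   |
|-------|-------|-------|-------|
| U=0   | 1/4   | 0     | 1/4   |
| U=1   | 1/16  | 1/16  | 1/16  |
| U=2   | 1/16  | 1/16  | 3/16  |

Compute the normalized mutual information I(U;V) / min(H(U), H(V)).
Marginal P(U) (row sums):
  P(U=0) = 1/4 + 0 + 1/4 = 1/2
  P(U=1) = 1/16 + 1/16 + 1/16 = 3/16
  P(U=2) = 1/16 + 1/16 + 3/16 = 5/16
Marginal P(V) (column sums):
  P(V=0) = 1/4 + 1/16 + 1/16 = 3/8
  P(V=1) = 0 + 1/16 + 1/16 = 1/8
  P(V=2) = 1/4 + 1/16 + 3/16 = 1/2

H(U) = -[(1/2)·log₂(1/2) + (3/16)·log₂(3/16) + (5/16)·log₂(5/16)]
  = 0.5000 + 0.4528 + 0.5244
  = 1.4772 bits
H(V) = -[(3/8)·log₂(3/8) + (1/8)·log₂(1/8) + (1/2)·log₂(1/2)]
  = 0.5306 + 0.3750 + 0.5000
  = 1.4056 bits
H(U,V) = -[(1/4)·log₂(1/4) + (1/4)·log₂(1/4) + (1/16)·log₂(1/16) + (1/16)·log₂(1/16) + (1/16)·log₂(1/16) + (1/16)·log₂(1/16) + (1/16)·log₂(1/16) + (3/16)·log₂(3/16)]
  = 0.5000 + 0.5000 + 0.2500 + 0.2500 + 0.2500 + 0.2500 + 0.2500 + 0.4528
  = 2.7028 bits

I(U;V) = H(U) + H(V) - H(U,V)
  = 1.4772 + 1.4056 - 2.7028
  = 0.1800 bits

min(H(U), H(V)) = min(1.4772, 1.4056) = 1.4056 bits
Normalized MI = 0.1800 / 1.4056 = 0.1281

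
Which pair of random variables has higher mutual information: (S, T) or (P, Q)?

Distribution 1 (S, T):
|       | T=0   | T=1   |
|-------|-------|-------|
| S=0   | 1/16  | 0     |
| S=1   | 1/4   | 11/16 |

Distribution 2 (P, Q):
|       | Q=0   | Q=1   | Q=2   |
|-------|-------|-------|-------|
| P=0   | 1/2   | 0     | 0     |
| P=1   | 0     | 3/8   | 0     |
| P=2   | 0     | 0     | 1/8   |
Distribution 1 (S, T):
Marginal P(S) (row sums):
  P(S=0) = 1/16 + 0 = 1/16
  P(S=1) = 1/4 + 11/16 = 15/16
Marginal P(T) (column sums):
  P(T=0) = 1/16 + 1/4 = 5/16
  P(T=1) = 0 + 11/16 = 11/16

H(S) = -[(1/16)·log₂(1/16) + (15/16)·log₂(15/16)]
  = 0.2500 + 0.0873
  = 0.3373 bits
H(T) = -[(5/16)·log₂(5/16) + (11/16)·log₂(11/16)]
  = 0.5244 + 0.3716
  = 0.8960 bits
H(S,T) = -[(1/16)·log₂(1/16) + (1/4)·log₂(1/4) + (11/16)·log₂(11/16)]
  = 0.2500 + 0.5000 + 0.3716
  = 1.1216 bits

I(S;T) = H(S) + H(T) - H(S,T)
  = 0.3373 + 0.8960 - 1.1216
  = 0.1117 bits

Distribution 2 (P, Q):
Marginal P(P) (row sums):
  P(P=0) = 1/2 + 0 + 0 = 1/2
  P(P=1) = 0 + 3/8 + 0 = 3/8
  P(P=2) = 0 + 0 + 1/8 = 1/8
Marginal P(Q) (column sums):
  P(Q=0) = 1/2 + 0 + 0 = 1/2
  P(Q=1) = 0 + 3/8 + 0 = 3/8
  P(Q=2) = 0 + 0 + 1/8 = 1/8

H(P) = -[(1/2)·log₂(1/2) + (3/8)·log₂(3/8) + (1/8)·log₂(1/8)]
  = 0.5000 + 0.5306 + 0.3750
  = 1.4056 bits
H(Q) = -[(1/2)·log₂(1/2) + (3/8)·log₂(3/8) + (1/8)·log₂(1/8)]
  = 0.5000 + 0.5306 + 0.3750
  = 1.4056 bits
H(P,Q) = -[(1/2)·log₂(1/2) + (3/8)·log₂(3/8) + (1/8)·log₂(1/8)]
  = 0.5000 + 0.5306 + 0.3750
  = 1.4056 bits

I(P;Q) = H(P) + H(Q) - H(P,Q)
  = 1.4056 + 1.4056 - 1.4056
  = 1.4056 bits

I(P;Q) = 1.4056 bits > I(S;T) = 0.1117 bits, so (P, Q) has the higher mutual information (stronger dependence).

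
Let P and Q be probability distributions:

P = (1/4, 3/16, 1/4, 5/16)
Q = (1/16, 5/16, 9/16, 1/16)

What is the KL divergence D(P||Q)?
D(P||Q) = Σ P(i) log₂(P(i)/Q(i))
  i=0: (1/4) × log₂((1/4)/(1/16)) = (1/4) × log₂(4) = 0.5000
  i=1: (3/16) × log₂((3/16)/(5/16)) = (3/16) × log₂(3/5) = -0.1382
  i=2: (1/4) × log₂((1/4)/(9/16)) = (1/4) × log₂(4/9) = -0.2925
  i=3: (5/16) × log₂((5/16)/(1/16)) = (5/16) × log₂(5) = 0.7256
D(P||Q) = 0.5000 - 0.1382 - 0.2925 + 0.7256
  = 0.7949 bits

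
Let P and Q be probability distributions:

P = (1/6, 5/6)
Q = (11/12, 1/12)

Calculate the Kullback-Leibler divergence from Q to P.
D(P||Q) = Σ P(i) log₂(P(i)/Q(i))
  i=0: (1/6) × log₂((1/6)/(11/12)) = (1/6) × log₂(2/11) = -0.4099
  i=1: (5/6) × log₂((5/6)/(1/12)) = (5/6) × log₂(10) = 2.7683
D(P||Q) = -0.4099 + 2.7683
  = 2.3584 bits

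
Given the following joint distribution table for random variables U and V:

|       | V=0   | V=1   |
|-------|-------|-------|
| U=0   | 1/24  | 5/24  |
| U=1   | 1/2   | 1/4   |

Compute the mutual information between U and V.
Marginal P(U) (row sums):
  P(U=0) = 1/24 + 5/24 = 1/4
  P(U=1) = 1/2 + 1/4 = 3/4
Marginal P(V) (column sums):
  P(V=0) = 1/24 + 1/2 = 13/24
  P(V=1) = 5/24 + 1/4 = 11/24

H(U) = -[(1/4)·log₂(1/4) + (3/4)·log₂(3/4)]
  = 0.5000 + 0.3113
  = 0.8113 bits
H(V) = -[(13/24)·log₂(13/24) + (11/24)·log₂(11/24)]
  = 0.4791 + 0.5159
  = 0.9950 bits
H(U,V) = -[(1/24)·log₂(1/24) + (5/24)·log₂(5/24) + (1/2)·log₂(1/2) + (1/4)·log₂(1/4)]
  = 0.1910 + 0.4715 + 0.5000 + 0.5000
  = 1.6625 bits

I(U;V) = H(U) + H(V) - H(U,V)
  = 0.8113 + 0.9950 - 1.6625
  = 0.1438 bits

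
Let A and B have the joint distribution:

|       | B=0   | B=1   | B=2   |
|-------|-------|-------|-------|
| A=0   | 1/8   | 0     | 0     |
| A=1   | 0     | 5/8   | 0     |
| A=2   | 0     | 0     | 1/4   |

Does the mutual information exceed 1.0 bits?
Marginal P(A) (row sums):
  P(A=0) = 1/8 + 0 + 0 = 1/8
  P(A=1) = 0 + 5/8 + 0 = 5/8
  P(A=2) = 0 + 0 + 1/4 = 1/4
Marginal P(B) (column sums):
  P(B=0) = 1/8 + 0 + 0 = 1/8
  P(B=1) = 0 + 5/8 + 0 = 5/8
  P(B=2) = 0 + 0 + 1/4 = 1/4

H(A) = -[(1/8)·log₂(1/8) + (5/8)·log₂(5/8) + (1/4)·log₂(1/4)]
  = 0.3750 + 0.4238 + 0.5000
  = 1.2988 bits
H(B) = -[(1/8)·log₂(1/8) + (5/8)·log₂(5/8) + (1/4)·log₂(1/4)]
  = 0.3750 + 0.4238 + 0.5000
  = 1.2988 bits
H(A,B) = -[(1/8)·log₂(1/8) + (5/8)·log₂(5/8) + (1/4)·log₂(1/4)]
  = 0.3750 + 0.4238 + 0.5000
  = 1.2988 bits

I(A;B) = H(A) + H(B) - H(A,B)
  = 1.2988 + 1.2988 - 1.2988
  = 1.2988 bits

Yes. I(A;B) = 1.2988 bits, which is > 1.0 bits.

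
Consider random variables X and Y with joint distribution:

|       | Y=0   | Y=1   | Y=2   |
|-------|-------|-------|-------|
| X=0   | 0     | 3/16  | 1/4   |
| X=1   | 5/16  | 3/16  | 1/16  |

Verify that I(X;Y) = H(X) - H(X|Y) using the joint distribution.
Left side, from I(X;Y) = H(X) + H(Y) - H(X,Y):
Marginal P(X) (row sums):
  P(X=0) = 0 + 3/16 + 1/4 = 7/16
  P(X=1) = 5/16 + 3/16 + 1/16 = 9/16
Marginal P(Y) (column sums):
  P(Y=0) = 0 + 5/16 = 5/16
  P(Y=1) = 3/16 + 3/16 = 3/8
  P(Y=2) = 1/4 + 1/16 = 5/16

H(X) = -[(7/16)·log₂(7/16) + (9/16)·log₂(9/16)]
  = 0.5218 + 0.4669
  = 0.9887 bits
H(Y) = -[(5/16)·log₂(5/16) + (3/8)·log₂(3/8) + (5/16)·log₂(5/16)]
  = 0.5244 + 0.5306 + 0.5244
  = 1.5794 bits
H(X,Y) = -[(3/16)·log₂(3/16) + (1/4)·log₂(1/4) + (5/16)·log₂(5/16) + (3/16)·log₂(3/16) + (1/16)·log₂(1/16)]
  = 0.4528 + 0.5000 + 0.5244 + 0.4528 + 0.2500
  = 2.1800 bits

I(X;Y) = H(X) + H(Y) - H(X,Y)
  = 0.9887 + 1.5794 - 2.1800
  = 0.3881 bits

Right side, with H(X|Y) computed directly from the conditional probabilities:
H(X|Y) = -Σ P(X,Y)·log₂ P(X|Y), where P(X|Y) = P(X,Y) / P(Y)
  (cells with P(X,Y) = 0 contribute 0)
  (X=0,Y=1): P(X|Y) = (3/16)/(3/8) = 1/2;  -(3/16)·log₂(1/2) = 0.1875
  (X=0,Y=2): P(X|Y) = (1/4)/(5/16) = 4/5;  -(1/4)·log₂(4/5) = 0.0805
  (X=1,Y=0): P(X|Y) = (5/16)/(5/16) = 1;  -(5/16)·log₂(1) = 0.0000
  (X=1,Y=1): P(X|Y) = (3/16)/(3/8) = 1/2;  -(3/16)·log₂(1/2) = 0.1875
  (X=1,Y=2): P(X|Y) = (1/16)/(5/16) = 1/5;  -(1/16)·log₂(1/5) = 0.1451
H(X|Y) = 0.1875 + 0.0805 + 0.0000 + 0.1875 + 0.1451
  = 0.6006 bits
H(X) - H(X|Y) = 0.9887 - 0.6006 = 0.3881 bits

Both sides equal 0.3881 bits, so I(X;Y) = H(X) - H(X|Y) ✓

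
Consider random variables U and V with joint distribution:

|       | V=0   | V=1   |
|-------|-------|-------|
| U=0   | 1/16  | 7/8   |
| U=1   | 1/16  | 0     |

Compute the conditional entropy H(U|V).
Marginal P(V) (column sums):
  P(V=0) = 1/16 + 1/16 = 1/8
  P(V=1) = 7/8 + 0 = 7/8

H(U|V) = -Σ P(U,V)·log₂ P(U|V), where P(U|V) = P(U,V) / P(V)
  (cells with P(U,V) = 0 contribute 0)
  (U=0,V=0): P(U|V) = (1/16)/(1/8) = 1/2;  -(1/16)·log₂(1/2) = 0.0625
  (U=0,V=1): P(U|V) = (7/8)/(7/8) = 1;  -(7/8)·log₂(1) = 0.0000
  (U=1,V=0): P(U|V) = (1/16)/(1/8) = 1/2;  -(1/16)·log₂(1/2) = 0.0625
H(U|V) = 0.0625 + 0.0000 + 0.0625
  = 0.1250 bits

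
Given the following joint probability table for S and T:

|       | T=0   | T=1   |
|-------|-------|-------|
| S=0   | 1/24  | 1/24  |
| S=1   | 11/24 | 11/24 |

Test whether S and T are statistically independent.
Marginal P(S) (row sums):
  P(S=0) = 1/24 + 1/24 = 1/12
  P(S=1) = 11/24 + 11/24 = 11/12
Marginal P(T) (column sums):
  P(T=0) = 1/24 + 11/24 = 1/2
  P(T=1) = 1/24 + 11/24 = 1/2

S and T are independent iff P(S=i,T=j) = P(S=i)·P(T=j) for every cell.
  P(S=0)·P(T=0) = 1/12 × 1/2 = 1/24 = P(S=0,T=0) ✓
  P(S=0)·P(T=1) = 1/12 × 1/2 = 1/24 = P(S=0,T=1) ✓
  P(S=1)·P(T=0) = 11/12 × 1/2 = 11/24 = P(S=1,T=0) ✓
  P(S=1)·P(T=1) = 11/12 × 1/2 = 11/24 = P(S=1,T=1) ✓

Yes, S and T are independent: every cell factors, so I(S;T) = 0 bits.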